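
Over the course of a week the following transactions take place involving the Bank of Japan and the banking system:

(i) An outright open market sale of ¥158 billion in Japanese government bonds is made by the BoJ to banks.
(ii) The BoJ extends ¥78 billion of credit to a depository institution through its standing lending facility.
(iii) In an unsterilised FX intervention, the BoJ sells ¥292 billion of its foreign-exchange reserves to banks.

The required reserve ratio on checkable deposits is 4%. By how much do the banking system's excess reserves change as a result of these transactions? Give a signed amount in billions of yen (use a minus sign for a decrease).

-¥372 billion

OMO sale (to banks) ¥158 billion: reserves −¥158B, deposits 0.
Discount-window loan ¥78 billion: reserves +¥78B, deposits 0.
FX sale ¥292 billion: reserves −¥292B, deposits 0.
Totals: Δreserves = −¥372B, Δdeposits = 0.
Δrequired reserves = 4% × 0 = 0.
Δexcess reserves = Δreserves − Δrequired = −¥372B − (0) = -¥372 billion.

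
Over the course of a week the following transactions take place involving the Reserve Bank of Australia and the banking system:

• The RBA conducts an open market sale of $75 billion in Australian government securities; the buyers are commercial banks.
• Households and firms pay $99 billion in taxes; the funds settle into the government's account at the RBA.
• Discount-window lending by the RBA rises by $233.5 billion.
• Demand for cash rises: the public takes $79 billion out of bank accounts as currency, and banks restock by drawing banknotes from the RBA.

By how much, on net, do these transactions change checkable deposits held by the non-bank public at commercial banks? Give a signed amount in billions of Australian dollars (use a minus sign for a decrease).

OMO sale (to banks) $75 billion: the counterparty is a bank, so public deposits are unchanged → 0.
Government account inflow $99 billion: non-bank counterparties' bank balances fall → −$99B.
Discount-window loan $233.5 billion: the counterparty is a bank, so public deposits are unchanged → 0.
Currency withdrawal $79 billion: non-bank counterparties' bank balances fall → −$79B.
Net: 0 − 99 + 0 − 79 = -$178 billion.

-$178 billion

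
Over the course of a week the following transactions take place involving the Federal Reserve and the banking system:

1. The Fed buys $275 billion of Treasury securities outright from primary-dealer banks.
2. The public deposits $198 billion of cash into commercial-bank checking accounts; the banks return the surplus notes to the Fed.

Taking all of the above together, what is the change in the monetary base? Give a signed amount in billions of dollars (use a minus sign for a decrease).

OMO purchase (from banks) $275 billion: Fed balance sheet expands → +$275B.
Currency deposit $198 billion: just a shift between currency and reserves — both are base money → 0.
Net: 275 + 0 = +$275 billion.

+$275 billion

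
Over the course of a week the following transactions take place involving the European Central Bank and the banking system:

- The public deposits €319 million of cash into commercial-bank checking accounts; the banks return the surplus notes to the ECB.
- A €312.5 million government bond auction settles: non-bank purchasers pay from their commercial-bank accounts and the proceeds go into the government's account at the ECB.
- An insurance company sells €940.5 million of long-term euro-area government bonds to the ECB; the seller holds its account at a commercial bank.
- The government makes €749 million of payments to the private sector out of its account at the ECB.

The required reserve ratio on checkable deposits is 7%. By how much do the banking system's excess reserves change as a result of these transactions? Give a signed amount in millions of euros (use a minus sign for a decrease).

+€1577.28 million

Currency deposit €319 million: reserves +€319M, deposits +€319M.
Government account inflow €312.5 million: reserves −€312.5M, deposits −€312.5M.
Asset purchase (from non-banks) €940.5 million: reserves +€940.5M, deposits +€940.5M.
Government spending €749 million: reserves +€749M, deposits +€749M.
Totals: Δreserves = +€1696M, Δdeposits = +€1696M.
Δrequired reserves = 7% × +€1696M = +€118.72M.
Δexcess reserves = Δreserves − Δrequired = +€1696M − (+€118.72M) = +€1577.28 million.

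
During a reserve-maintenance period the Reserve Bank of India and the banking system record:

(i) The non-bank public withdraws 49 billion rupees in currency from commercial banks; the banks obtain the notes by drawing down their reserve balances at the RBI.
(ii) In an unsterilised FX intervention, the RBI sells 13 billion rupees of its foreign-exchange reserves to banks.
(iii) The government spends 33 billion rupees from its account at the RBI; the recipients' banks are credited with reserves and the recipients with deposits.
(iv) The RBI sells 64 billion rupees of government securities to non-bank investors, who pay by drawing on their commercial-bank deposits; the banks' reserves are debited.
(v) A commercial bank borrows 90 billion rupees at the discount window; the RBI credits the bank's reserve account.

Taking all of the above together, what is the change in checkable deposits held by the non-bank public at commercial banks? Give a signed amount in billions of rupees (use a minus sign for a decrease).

-80 billion

RBI balance sheet:
  Assets:      Securities −64B, Loans to banks +90B, Foreign assets −13B
  Liabilities: Bank reserves −3B, Currency in circulation +49B, Government deposits −33B
Commercial banking system:
  Assets:      Reserves at CB −3B, Foreign assets +13B
  Liabilities: Checkable deposits −80B, Borrowings from CB +90B
So the change in checkable deposits held by the non-bank public at commercial banks is -80 billion.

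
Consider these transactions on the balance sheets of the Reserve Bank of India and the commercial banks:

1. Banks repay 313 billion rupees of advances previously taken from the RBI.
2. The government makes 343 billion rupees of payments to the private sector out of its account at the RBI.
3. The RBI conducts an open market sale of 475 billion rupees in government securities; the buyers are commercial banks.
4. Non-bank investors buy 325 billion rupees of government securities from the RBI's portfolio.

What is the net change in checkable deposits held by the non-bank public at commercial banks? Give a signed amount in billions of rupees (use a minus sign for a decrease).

RBI balance sheet:
  Assets:      Securities −800B, Loans to banks −313B
  Liabilities: Bank reserves −770B, Government deposits −343B
Commercial banking system:
  Assets:      Reserves at CB −770B, Securities +475B
  Liabilities: Checkable deposits +18B, Borrowings from CB −313B
So the change in checkable deposits held by the non-bank public at commercial banks is +18 billion.

+18 billion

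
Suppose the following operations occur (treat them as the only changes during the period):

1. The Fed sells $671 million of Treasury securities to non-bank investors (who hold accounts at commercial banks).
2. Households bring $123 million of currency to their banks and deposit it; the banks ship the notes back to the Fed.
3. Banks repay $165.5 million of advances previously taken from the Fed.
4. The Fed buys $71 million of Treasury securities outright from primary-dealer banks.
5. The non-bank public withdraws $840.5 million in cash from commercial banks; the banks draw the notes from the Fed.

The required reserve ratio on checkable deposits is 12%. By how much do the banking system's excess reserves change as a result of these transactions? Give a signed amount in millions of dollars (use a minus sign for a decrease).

-$1316.38 million

Asset sale (to non-banks) $671 million: reserves −$671M, deposits −$671M.
Currency deposit $123 million: reserves +$123M, deposits +$123M.
Discount-window repayment $165.5 million: reserves −$165.5M, deposits 0.
OMO purchase (from banks) $71 million: reserves +$71M, deposits 0.
Currency withdrawal $840.5 million: reserves −$840.5M, deposits −$840.5M.
Totals: Δreserves = −$1483M, Δdeposits = −$1388.5M.
Δrequired reserves = 12% × −$1388.5M = −$166.62M.
Δexcess reserves = Δreserves − Δrequired = −$1483M − (−$166.62M) = -$1316.38 million.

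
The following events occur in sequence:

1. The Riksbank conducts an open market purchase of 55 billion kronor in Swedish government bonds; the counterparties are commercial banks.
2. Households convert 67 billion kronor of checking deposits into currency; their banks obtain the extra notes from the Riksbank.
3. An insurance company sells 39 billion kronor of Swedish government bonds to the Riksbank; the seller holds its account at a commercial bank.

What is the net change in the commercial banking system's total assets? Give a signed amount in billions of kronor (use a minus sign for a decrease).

Riksbank balance sheet:
  Assets:      Securities +94B
  Liabilities: Bank reserves +27B, Currency in circulation +67B
Commercial banking system:
  Assets:      Reserves at CB +27B, Securities −55B
  Liabilities: Checkable deposits −28B
Change in total bank assets = -28 billion.

-28 billion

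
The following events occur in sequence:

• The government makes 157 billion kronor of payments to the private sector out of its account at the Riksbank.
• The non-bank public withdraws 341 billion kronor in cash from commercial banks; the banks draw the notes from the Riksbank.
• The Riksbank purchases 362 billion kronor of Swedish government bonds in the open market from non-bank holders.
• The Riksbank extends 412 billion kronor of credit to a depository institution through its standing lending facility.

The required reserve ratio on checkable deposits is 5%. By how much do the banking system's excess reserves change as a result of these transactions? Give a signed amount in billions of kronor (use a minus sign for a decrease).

+581.1 billion

Government spending 157 billion kronor: reserves +157B, deposits +157B.
Currency withdrawal 341 billion kronor: reserves −341B, deposits −341B.
Asset purchase (from non-banks) 362 billion kronor: reserves +362B, deposits +362B.
Discount-window loan 412 billion kronor: reserves +412B, deposits 0.
Totals: Δreserves = +590B, Δdeposits = +178B.
Δrequired reserves = 5% × +178B = +8.9B.
Δexcess reserves = Δreserves − Δrequired = +590B − (+8.9B) = +581.1 billion.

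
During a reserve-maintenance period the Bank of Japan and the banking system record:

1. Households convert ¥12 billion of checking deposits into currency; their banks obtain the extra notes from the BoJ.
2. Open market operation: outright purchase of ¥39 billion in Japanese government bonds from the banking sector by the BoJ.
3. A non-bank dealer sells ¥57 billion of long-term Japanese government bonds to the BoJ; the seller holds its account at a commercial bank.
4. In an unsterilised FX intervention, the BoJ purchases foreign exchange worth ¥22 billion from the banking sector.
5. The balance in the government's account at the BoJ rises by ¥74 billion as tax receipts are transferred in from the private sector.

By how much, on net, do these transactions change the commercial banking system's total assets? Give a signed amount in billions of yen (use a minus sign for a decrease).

-¥29 billion

Currency withdrawal ¥12 billion: bank balance sheets shrink → −¥12B.
OMO purchase (from banks) ¥39 billion: just an asset swap on bank balance sheets → 0.
Asset purchase (from non-banks) ¥57 billion: bank balance sheets expand → +¥57B.
FX purchase ¥22 billion: just an asset swap on bank balance sheets → 0.
Government account inflow ¥74 billion: bank balance sheets shrink → −¥74B.
Net: −12 + 0 + 57 + 0 − 74 = -¥29 billion.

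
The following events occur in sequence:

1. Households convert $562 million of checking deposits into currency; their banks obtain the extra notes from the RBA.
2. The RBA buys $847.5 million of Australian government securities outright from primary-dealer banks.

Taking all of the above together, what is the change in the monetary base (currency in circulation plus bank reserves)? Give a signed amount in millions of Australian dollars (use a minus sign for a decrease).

RBA balance sheet:
  Assets:      Securities +$847.5M
  Liabilities: Bank reserves +$285.5M, Currency in circulation +$562M
Commercial banking system:
  Assets:      Reserves at CB +$285.5M, Securities −$847.5M
  Liabilities: Checkable deposits −$562M
Monetary base = currency + reserves: +$562M + (+$285.5M) = +$847.5 million.

+$847.5 million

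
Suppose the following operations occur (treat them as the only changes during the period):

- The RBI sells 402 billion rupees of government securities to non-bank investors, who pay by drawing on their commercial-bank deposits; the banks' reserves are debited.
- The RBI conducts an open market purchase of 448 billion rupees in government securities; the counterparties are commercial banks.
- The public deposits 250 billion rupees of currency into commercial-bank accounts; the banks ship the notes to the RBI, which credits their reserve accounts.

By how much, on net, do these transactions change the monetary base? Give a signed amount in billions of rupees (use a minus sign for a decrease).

+46 billion

Asset sale (to non-banks) 402 billion rupees: RBI balance sheet contracts → −402B.
OMO purchase (from banks) 448 billion rupees: RBI balance sheet expands → +448B.
Currency deposit 250 billion rupees: just a shift between currency and reserves — both are base money → 0.
Net: −402 + 448 + 0 = +46 billion.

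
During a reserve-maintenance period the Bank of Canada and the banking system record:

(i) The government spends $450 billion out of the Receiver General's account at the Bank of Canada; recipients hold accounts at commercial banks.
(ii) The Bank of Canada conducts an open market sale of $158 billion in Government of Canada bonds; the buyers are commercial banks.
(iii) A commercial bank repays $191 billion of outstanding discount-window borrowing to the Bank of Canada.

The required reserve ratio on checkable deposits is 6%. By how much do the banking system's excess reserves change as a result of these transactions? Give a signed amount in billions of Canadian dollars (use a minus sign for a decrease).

+$74 billion

Government spending $450 billion: reserves +$450B, deposits +$450B.
OMO sale (to banks) $158 billion: reserves −$158B, deposits 0.
Discount-window repayment $191 billion: reserves −$191B, deposits 0.
Totals: Δreserves = +$101B, Δdeposits = +$450B.
Δrequired reserves = 6% × +$450B = +$27B.
Δexcess reserves = Δreserves − Δrequired = +$101B − (+$27B) = +$74 billion.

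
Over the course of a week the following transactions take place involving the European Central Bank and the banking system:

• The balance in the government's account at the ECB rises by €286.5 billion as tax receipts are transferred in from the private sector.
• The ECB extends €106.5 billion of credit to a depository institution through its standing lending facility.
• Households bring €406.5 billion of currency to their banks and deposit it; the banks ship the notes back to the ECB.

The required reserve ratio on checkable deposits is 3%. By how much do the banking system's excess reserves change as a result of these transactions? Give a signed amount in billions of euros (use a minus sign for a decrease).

+€222.9 billion

Government account inflow €286.5 billion: reserves −€286.5B, deposits −€286.5B.
Discount-window loan €106.5 billion: reserves +€106.5B, deposits 0.
Currency deposit €406.5 billion: reserves +€406.5B, deposits +€406.5B.
Totals: Δreserves = +€226.5B, Δdeposits = +€120B.
Δrequired reserves = 3% × +€120B = +€3.6B.
Δexcess reserves = Δreserves − Δrequired = +€226.5B − (+€3.6B) = +€222.9 billion.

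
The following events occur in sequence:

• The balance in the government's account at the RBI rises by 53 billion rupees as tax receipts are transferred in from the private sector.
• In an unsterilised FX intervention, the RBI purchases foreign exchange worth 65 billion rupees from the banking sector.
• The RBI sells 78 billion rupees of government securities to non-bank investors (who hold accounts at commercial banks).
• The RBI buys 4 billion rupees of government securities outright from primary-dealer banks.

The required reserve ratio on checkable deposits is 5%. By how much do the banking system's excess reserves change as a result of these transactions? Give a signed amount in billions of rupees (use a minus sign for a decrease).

Government account inflow 53 billion rupees: reserves −53B, deposits −53B.
FX purchase 65 billion rupees: reserves +65B, deposits 0.
Asset sale (to non-banks) 78 billion rupees: reserves −78B, deposits −78B.
OMO purchase (from banks) 4 billion rupees: reserves +4B, deposits 0.
Totals: Δreserves = −62B, Δdeposits = −131B.
Δrequired reserves = 5% × −131B = −6.55B.
Δexcess reserves = Δreserves − Δrequired = −62B − (−6.55B) = -55.45 billion.

-55.45 billion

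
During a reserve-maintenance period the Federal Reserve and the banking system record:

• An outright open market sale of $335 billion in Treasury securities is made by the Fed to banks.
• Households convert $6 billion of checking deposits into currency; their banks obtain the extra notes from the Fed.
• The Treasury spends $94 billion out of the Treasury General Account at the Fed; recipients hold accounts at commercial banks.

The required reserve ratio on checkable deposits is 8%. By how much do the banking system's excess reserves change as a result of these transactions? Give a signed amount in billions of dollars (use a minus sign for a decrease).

OMO sale (to banks) $335 billion: reserves −$335B, deposits 0.
Currency withdrawal $6 billion: reserves −$6B, deposits −$6B.
Government spending $94 billion: reserves +$94B, deposits +$94B.
Totals: Δreserves = −$247B, Δdeposits = +$88B.
Δrequired reserves = 8% × +$88B = +$7.04B.
Δexcess reserves = Δreserves − Δrequired = −$247B − (+$7.04B) = -$254.04 billion.

-$254.04 billion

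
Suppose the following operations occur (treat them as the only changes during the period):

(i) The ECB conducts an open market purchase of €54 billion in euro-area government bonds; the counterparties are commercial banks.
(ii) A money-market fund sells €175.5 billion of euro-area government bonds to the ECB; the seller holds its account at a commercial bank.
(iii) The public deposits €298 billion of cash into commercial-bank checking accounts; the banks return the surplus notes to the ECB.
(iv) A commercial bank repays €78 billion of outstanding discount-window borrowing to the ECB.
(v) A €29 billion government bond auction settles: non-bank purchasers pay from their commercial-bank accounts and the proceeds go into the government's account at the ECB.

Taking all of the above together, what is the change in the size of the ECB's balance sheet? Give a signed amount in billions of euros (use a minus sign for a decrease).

OMO purchase (from banks) €54 billion: an ECB asset is acquired → +€54B.
Asset purchase (from non-banks) €175.5 billion: an ECB asset is acquired → +€175.5B.
Currency deposit €298 billion: only the composition of liabilities changes → 0.
Discount-window repayment €78 billion: an ECB asset is shed → −€78B.
Government account inflow €29 billion: only the composition of liabilities changes → 0.
Net: 54 + 175.5 + 0 − 78 + 0 = +€151.5 billion.

+€151.5 billion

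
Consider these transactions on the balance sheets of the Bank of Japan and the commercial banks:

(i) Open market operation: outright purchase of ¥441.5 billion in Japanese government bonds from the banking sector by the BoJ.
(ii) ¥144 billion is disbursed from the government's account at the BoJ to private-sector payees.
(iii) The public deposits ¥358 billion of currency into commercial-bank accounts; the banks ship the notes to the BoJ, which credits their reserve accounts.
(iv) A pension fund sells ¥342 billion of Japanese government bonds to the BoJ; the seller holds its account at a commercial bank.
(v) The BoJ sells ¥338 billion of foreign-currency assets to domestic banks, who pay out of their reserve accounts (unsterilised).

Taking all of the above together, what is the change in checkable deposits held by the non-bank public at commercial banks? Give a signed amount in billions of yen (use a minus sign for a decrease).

+¥844 billion

OMO purchase (from banks) ¥441.5 billion: the counterparty is a bank, so public deposits are unchanged → 0.
Government spending ¥144 billion: non-bank counterparties' bank balances rise → +¥144B.
Currency deposit ¥358 billion: non-bank counterparties' bank balances rise → +¥358B.
Asset purchase (from non-banks) ¥342 billion: non-bank counterparties' bank balances rise → +¥342B.
FX sale ¥338 billion: the counterparty is a bank, so public deposits are unchanged → 0.
Net: 0 + 144 + 358 + 342 + 0 = +¥844 billion.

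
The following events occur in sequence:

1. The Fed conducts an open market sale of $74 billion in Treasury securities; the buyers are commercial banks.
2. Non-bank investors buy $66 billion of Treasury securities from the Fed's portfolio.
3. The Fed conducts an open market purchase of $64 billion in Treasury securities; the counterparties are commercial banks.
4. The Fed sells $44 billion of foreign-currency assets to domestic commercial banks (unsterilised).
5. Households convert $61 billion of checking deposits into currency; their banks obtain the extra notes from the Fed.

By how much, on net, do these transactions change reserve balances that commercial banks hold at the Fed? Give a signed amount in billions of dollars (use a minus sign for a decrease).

OMO sale (to banks) $74 billion: the buying banks pay out of their reserve balances → −$74B.
Asset sale (to non-banks) $66 billion: the non-bank buyers' banks settle from reserves → −$66B.
OMO purchase (from banks) $64 billion: the Fed pays by crediting reserve accounts → +$64B.
FX sale $44 billion: the buying banks pay out of their reserve balances → −$44B.
Currency withdrawal $61 billion: banks swap reserves for currency → −$61B.
Net: −74 − 66 + 64 − 44 − 61 = -$181 billion.

-$181 billion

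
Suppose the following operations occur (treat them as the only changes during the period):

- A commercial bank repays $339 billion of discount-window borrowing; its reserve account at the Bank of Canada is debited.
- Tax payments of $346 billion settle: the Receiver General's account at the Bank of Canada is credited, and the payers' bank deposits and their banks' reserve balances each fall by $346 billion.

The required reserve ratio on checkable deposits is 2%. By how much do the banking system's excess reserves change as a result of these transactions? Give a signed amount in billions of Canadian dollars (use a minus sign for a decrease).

Discount-window repayment $339 billion: reserves −$339B, deposits 0.
Government account inflow $346 billion: reserves −$346B, deposits −$346B.
Totals: Δreserves = −$685B, Δdeposits = −$346B.
Δrequired reserves = 2% × −$346B = −$6.92B.
Δexcess reserves = Δreserves − Δrequired = −$685B − (−$6.92B) = -$678.08 billion.

-$678.08 billion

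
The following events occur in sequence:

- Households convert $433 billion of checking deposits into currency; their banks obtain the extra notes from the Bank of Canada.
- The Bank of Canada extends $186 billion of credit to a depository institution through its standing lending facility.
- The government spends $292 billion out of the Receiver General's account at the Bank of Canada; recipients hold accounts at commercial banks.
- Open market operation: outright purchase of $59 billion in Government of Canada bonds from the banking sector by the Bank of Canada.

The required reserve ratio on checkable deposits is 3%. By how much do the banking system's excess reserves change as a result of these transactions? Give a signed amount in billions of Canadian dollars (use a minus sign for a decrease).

+$108.23 billion

Currency withdrawal $433 billion: reserves −$433B, deposits −$433B.
Discount-window loan $186 billion: reserves +$186B, deposits 0.
Government spending $292 billion: reserves +$292B, deposits +$292B.
OMO purchase (from banks) $59 billion: reserves +$59B, deposits 0.
Totals: Δreserves = +$104B, Δdeposits = −$141B.
Δrequired reserves = 3% × −$141B = −$4.23B.
Δexcess reserves = Δreserves − Δrequired = +$104B − (−$4.23B) = +$108.23 billion.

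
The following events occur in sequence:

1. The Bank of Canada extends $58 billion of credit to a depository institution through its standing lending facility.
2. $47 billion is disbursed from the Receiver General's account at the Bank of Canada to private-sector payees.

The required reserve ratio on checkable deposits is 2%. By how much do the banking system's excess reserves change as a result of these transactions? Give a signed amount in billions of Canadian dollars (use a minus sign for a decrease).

+$104.06 billion

Discount-window loan $58 billion: reserves +$58B, deposits 0.
Government spending $47 billion: reserves +$47B, deposits +$47B.
Totals: Δreserves = +$105B, Δdeposits = +$47B.
Δrequired reserves = 2% × +$47B = +$0.94B.
Δexcess reserves = Δreserves − Δrequired = +$105B − (+$0.94B) = +$104.06 billion.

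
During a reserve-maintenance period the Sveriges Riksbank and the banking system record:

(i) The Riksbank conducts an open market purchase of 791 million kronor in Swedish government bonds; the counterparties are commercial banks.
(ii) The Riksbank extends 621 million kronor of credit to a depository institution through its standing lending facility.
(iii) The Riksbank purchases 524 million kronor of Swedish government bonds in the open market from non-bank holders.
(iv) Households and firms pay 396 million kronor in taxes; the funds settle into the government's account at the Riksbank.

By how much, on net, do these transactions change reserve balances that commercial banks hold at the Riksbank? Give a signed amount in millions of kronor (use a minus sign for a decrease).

+1540 million

OMO purchase (from banks) 791 million kronor: the Riksbank pays by crediting reserve accounts → +791M.
Discount-window loan 621 million kronor: the loan is credited to the bank's reserve account → +621M.
Asset purchase (from non-banks) 524 million kronor: the Riksbank pays by crediting reserve accounts → +524M.
Government account inflow 396 million kronor: funds move from bank reserves into the government account → −396M.
Net: 791 + 621 + 524 − 396 = +1540 million.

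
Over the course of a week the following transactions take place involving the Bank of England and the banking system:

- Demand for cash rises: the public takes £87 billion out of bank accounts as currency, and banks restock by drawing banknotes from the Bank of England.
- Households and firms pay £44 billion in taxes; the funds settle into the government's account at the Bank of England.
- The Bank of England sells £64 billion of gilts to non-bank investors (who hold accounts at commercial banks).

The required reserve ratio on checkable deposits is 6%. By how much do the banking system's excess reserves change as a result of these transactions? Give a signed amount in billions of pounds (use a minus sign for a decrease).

-£183.3 billion

Currency withdrawal £87 billion: reserves −£87B, deposits −£87B.
Government account inflow £44 billion: reserves −£44B, deposits −£44B.
Asset sale (to non-banks) £64 billion: reserves −£64B, deposits −£64B.
Totals: Δreserves = −£195B, Δdeposits = −£195B.
Δrequired reserves = 6% × −£195B = −£11.7B.
Δexcess reserves = Δreserves − Δrequired = −£195B − (−£11.7B) = -£183.3 billion.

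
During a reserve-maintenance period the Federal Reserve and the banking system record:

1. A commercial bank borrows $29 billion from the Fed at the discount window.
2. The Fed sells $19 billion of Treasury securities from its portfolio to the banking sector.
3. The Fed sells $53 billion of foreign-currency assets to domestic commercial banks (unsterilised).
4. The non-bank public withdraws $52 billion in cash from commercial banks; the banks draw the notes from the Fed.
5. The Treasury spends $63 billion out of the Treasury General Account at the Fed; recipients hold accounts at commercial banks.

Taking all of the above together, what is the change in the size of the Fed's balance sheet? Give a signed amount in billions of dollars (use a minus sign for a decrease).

-$43 billion

Discount-window loan $29 billion: a Fed asset is acquired → +$29B.
OMO sale (to banks) $19 billion: a Fed asset is shed → −$19B.
FX sale $53 billion: a Fed asset is shed → −$53B.
Currency withdrawal $52 billion: only the composition of liabilities changes → 0.
Government spending $63 billion: only the composition of liabilities changes → 0.
Net: 29 − 19 − 53 + 0 + 0 = -$43 billion.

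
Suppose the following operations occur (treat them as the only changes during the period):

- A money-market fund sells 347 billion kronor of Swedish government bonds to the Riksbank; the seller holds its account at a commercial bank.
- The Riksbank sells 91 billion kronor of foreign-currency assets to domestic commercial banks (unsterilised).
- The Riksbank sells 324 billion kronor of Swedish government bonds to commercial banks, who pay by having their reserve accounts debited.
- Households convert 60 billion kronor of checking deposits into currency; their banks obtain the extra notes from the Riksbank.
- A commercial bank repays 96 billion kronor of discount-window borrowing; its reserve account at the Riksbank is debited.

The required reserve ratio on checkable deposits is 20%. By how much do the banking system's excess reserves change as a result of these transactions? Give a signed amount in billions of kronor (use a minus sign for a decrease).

-281.4 billion

Asset purchase (from non-banks) 347 billion kronor: reserves +347B, deposits +347B.
FX sale 91 billion kronor: reserves −91B, deposits 0.
OMO sale (to banks) 324 billion kronor: reserves −324B, deposits 0.
Currency withdrawal 60 billion kronor: reserves −60B, deposits −60B.
Discount-window repayment 96 billion kronor: reserves −96B, deposits 0.
Totals: Δreserves = −224B, Δdeposits = +287B.
Δrequired reserves = 20% × +287B = +57.4B.
Δexcess reserves = Δreserves − Δrequired = −224B − (+57.4B) = -281.4 billion.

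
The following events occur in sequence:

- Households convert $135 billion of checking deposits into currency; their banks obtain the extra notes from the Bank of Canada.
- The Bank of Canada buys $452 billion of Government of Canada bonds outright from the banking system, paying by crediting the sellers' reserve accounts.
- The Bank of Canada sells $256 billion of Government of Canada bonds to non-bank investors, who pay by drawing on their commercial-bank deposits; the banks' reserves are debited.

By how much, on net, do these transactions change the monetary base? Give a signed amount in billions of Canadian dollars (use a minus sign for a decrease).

Currency withdrawal $135 billion: just a shift between currency and reserves — both are base money → 0.
OMO purchase (from banks) $452 billion: Bank of Canada balance sheet expands → +$452B.
Asset sale (to non-banks) $256 billion: Bank of Canada balance sheet contracts → −$256B.
Net: 0 + 452 − 256 = +$196 billion.

+$196 billion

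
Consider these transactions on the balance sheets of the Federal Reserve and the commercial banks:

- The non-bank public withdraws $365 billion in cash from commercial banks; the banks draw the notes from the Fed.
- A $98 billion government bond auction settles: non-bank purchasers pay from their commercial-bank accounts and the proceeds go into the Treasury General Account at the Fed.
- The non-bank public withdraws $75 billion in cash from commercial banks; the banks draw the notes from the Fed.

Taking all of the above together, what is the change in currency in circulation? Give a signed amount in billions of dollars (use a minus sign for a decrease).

+$440 billion

Fed balance sheet:
  Assets:      no change
  Liabilities: Bank reserves −$538B, Currency in circulation +$440B, Government deposits +$98B
Commercial banking system:
  Assets:      Reserves at CB −$538B
  Liabilities: Checkable deposits −$538B
So the change in currency in circulation is +$440 billion.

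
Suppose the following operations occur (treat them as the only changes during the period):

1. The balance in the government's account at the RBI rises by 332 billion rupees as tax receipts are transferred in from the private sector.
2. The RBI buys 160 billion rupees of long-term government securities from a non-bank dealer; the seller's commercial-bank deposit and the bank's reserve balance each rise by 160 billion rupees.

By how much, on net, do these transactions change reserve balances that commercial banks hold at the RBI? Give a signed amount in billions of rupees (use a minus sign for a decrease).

-172 billion

RBI balance sheet:
  Assets:      Securities +160B
  Liabilities: Bank reserves −172B, Government deposits +332B
Commercial banking system:
  Assets:      Reserves at CB −172B
  Liabilities: Checkable deposits −172B
So the change in reserve balances that commercial banks hold at the RBI is -172 billion.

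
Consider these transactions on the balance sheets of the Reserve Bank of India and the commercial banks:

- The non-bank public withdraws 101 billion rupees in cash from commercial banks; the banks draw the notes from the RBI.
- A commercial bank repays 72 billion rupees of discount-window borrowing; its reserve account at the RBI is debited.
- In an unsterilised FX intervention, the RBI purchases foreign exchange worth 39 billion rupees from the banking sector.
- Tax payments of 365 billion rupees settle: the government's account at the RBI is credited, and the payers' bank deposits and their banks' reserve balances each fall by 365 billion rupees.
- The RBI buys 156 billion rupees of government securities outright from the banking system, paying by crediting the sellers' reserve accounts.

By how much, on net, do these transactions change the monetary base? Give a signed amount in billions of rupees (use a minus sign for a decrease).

-242 billion

RBI balance sheet:
  Assets:      Securities +156B, Loans to banks −72B, Foreign assets +39B
  Liabilities: Bank reserves −343B, Currency in circulation +101B, Government deposits +365B
Monetary base = currency + reserves: +101B + (−343B) = -242 billion.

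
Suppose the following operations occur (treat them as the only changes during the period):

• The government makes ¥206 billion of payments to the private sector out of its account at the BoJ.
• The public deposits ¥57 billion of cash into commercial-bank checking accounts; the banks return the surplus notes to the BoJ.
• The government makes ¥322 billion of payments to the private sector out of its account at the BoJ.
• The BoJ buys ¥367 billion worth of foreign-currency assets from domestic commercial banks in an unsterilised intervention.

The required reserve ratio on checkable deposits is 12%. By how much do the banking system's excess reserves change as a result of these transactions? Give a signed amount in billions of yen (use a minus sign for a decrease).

+¥881.8 billion

Government spending ¥206 billion: reserves +¥206B, deposits +¥206B.
Currency deposit ¥57 billion: reserves +¥57B, deposits +¥57B.
Government spending ¥322 billion: reserves +¥322B, deposits +¥322B.
FX purchase ¥367 billion: reserves +¥367B, deposits 0.
Totals: Δreserves = +¥952B, Δdeposits = +¥585B.
Δrequired reserves = 12% × +¥585B = +¥70.2B.
Δexcess reserves = Δreserves − Δrequired = +¥952B − (+¥70.2B) = +¥881.8 billion.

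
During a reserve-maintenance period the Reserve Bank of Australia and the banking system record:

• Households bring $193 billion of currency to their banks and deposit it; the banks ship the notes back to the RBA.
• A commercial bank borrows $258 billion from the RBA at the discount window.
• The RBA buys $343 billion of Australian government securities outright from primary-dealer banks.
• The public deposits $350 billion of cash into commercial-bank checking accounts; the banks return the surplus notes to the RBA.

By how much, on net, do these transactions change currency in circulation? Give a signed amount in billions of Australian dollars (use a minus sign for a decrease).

RBA balance sheet:
  Assets:      Securities +$343B, Loans to banks +$258B
  Liabilities: Bank reserves +$1144B, Currency in circulation −$543B
So the change in currency in circulation is -$543 billion.

-$543 billion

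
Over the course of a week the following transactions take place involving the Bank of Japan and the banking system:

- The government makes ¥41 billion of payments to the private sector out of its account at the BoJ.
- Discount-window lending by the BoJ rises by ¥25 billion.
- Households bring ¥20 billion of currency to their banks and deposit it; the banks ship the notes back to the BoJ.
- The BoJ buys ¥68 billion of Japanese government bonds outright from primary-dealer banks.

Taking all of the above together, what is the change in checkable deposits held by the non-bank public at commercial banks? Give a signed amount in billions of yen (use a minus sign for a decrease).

+¥61 billion

Government spending ¥41 billion: non-bank counterparties' bank balances rise → +¥41B.
Discount-window loan ¥25 billion: the counterparty is a bank, so public deposits are unchanged → 0.
Currency deposit ¥20 billion: non-bank counterparties' bank balances rise → +¥20B.
OMO purchase (from banks) ¥68 billion: the counterparty is a bank, so public deposits are unchanged → 0.
Net: 41 + 0 + 20 + 0 = +¥61 billion.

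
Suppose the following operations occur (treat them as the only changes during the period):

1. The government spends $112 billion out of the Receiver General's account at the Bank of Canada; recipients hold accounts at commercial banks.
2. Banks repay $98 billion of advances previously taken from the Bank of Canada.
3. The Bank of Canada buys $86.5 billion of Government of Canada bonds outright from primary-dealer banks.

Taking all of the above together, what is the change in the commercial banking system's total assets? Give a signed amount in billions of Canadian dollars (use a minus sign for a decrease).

+$14 billion

Government spending $112 billion: bank balance sheets expand → +$112B.
Discount-window repayment $98 billion: bank balance sheets shrink → −$98B.
OMO purchase (from banks) $86.5 billion: just an asset swap on bank balance sheets → 0.
Net: 112 − 98 + 0 = +$14 billion.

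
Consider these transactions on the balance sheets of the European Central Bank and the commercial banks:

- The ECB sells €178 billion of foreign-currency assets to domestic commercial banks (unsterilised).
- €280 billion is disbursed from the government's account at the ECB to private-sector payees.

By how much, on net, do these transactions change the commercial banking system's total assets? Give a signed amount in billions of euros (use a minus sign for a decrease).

FX sale €178 billion: just an asset swap on bank balance sheets → 0.
Government spending €280 billion: bank balance sheets expand → +€280B.
Net: 0 + 280 = +€280 billion.

+€280 billion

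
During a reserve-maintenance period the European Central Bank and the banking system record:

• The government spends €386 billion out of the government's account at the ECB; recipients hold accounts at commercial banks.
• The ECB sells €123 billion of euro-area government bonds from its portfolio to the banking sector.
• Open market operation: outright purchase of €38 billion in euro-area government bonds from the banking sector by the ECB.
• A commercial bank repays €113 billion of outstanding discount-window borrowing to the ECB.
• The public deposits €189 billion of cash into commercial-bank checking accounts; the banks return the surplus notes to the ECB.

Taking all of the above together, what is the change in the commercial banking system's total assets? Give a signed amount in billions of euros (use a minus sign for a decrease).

+€462 billion

Government spending €386 billion: bank balance sheets expand → +€386B.
OMO sale (to banks) €123 billion: just an asset swap on bank balance sheets → 0.
OMO purchase (from banks) €38 billion: just an asset swap on bank balance sheets → 0.
Discount-window repayment €113 billion: bank balance sheets shrink → −€113B.
Currency deposit €189 billion: bank balance sheets expand → +€189B.
Net: 386 + 0 + 0 − 113 + 189 = +€462 billion.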